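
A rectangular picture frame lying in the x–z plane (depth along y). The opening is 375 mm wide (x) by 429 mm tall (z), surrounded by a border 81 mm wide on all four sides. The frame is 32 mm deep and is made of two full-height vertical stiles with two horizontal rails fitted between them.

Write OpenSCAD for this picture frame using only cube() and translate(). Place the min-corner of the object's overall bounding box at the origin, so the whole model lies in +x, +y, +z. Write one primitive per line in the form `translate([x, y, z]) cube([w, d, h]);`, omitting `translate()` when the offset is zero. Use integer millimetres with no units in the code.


cube([81, 32, 591]);
translate([456, 0, 0]) cube([81, 32, 591]);
translate([81, 0, 0]) cube([375, 32, 81]);
translate([81, 0, 510]) cube([375, 32, 81]);


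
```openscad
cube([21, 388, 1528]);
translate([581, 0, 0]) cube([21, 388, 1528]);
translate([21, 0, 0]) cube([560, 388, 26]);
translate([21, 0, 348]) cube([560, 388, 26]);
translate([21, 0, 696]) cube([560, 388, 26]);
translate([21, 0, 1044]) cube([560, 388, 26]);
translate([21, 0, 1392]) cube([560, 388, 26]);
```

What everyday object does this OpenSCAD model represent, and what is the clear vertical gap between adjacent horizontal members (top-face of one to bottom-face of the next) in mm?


A bookshelf. The clear shelf gap is 322 mm.

Two tall side panels with 5 horizontal boards between them — a bookshelf. The first two shelf undersides are at z = 0 and z = 348; with shelf thickness 26, the clear gap is 348 − 0 − 26 = 322 mm.


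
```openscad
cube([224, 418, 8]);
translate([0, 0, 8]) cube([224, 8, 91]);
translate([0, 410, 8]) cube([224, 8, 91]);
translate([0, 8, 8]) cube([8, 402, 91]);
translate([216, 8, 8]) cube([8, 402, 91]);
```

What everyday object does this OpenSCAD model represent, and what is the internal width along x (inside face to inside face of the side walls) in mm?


An open box. The internal width is 208 mm.

A 224×418 base slab with four walls standing on it — an open box. The base is 224 mm wide and the walls are 8 mm thick, so the internal width is 224 − 2 × 8 = 208 mm.


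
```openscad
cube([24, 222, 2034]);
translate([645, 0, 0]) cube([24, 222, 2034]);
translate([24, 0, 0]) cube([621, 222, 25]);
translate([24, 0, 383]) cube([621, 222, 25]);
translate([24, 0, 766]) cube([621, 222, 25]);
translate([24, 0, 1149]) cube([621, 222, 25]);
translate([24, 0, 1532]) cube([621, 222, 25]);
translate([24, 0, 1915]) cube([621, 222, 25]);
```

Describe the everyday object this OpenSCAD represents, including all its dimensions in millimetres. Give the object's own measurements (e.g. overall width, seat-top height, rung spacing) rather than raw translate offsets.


An open bookshelf. Two side panels, each 24 mm thick, 222 mm deep and 2034 mm tall, stand 669 mm apart (outside-to-outside). Between them sit 6 shelves, each 25 mm thick and 222 mm deep, spanning the full gap between the sides. The bottom shelf rests on the floor (its underside at z = 0) and the clear gap between one shelf's top and the next shelf's underside is 358 mm.


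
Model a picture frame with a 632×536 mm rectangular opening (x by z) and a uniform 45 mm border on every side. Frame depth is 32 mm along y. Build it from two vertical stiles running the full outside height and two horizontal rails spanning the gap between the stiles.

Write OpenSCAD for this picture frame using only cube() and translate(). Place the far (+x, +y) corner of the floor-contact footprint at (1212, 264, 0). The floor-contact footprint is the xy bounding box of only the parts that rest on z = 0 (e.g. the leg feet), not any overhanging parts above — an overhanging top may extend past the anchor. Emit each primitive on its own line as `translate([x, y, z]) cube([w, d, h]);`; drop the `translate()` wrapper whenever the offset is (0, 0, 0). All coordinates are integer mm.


translate([490, 232, 0]) cube([45, 32, 626]);
translate([1167, 232, 0]) cube([45, 32, 626]);
translate([535, 232, 0]) cube([632, 32, 45]);
translate([535, 232, 581]) cube([632, 32, 45]);


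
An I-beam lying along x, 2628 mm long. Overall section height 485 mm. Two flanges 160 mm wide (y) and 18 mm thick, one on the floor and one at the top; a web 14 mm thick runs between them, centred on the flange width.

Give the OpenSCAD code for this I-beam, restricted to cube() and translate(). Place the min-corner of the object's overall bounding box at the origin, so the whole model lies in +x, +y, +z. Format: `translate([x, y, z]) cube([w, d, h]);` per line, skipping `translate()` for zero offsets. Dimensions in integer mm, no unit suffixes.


cube([2628, 160, 18]);
translate([0, 73, 18]) cube([2628, 14, 449]);
translate([0, 0, 467]) cube([2628, 160, 18]);


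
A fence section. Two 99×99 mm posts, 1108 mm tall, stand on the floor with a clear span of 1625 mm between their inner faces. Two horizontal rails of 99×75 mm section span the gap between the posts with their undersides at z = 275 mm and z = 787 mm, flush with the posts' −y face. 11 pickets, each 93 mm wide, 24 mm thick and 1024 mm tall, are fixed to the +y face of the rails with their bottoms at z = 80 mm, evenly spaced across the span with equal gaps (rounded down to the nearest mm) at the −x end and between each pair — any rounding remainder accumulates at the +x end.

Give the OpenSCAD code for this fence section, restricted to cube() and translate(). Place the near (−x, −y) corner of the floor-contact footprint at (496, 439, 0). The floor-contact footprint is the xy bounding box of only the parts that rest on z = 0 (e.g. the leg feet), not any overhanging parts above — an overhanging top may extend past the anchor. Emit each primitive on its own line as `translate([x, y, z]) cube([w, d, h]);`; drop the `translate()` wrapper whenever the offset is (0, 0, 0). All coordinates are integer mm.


translate([496, 439, 0]) cube([99, 99, 1108]);
translate([2220, 439, 0]) cube([99, 99, 1108]);
translate([595, 439, 275]) cube([1625, 99, 75]);
translate([595, 439, 787]) cube([1625, 99, 75]);
translate([645, 538, 80]) cube([93, 24, 1024]);
translate([788, 538, 80]) cube([93, 24, 1024]);
translate([931, 538, 80]) cube([93, 24, 1024]);
translate([1074, 538, 80]) cube([93, 24, 1024]);
translate([1217, 538, 80]) cube([93, 24, 1024]);
translate([1360, 538, 80]) cube([93, 24, 1024]);
translate([1503, 538, 80]) cube([93, 24, 1024]);
translate([1646, 538, 80]) cube([93, 24, 1024]);
translate([1789, 538, 80]) cube([93, 24, 1024]);
translate([1932, 538, 80]) cube([93, 24, 1024]);
translate([2075, 538, 80]) cube([93, 24, 1024]);


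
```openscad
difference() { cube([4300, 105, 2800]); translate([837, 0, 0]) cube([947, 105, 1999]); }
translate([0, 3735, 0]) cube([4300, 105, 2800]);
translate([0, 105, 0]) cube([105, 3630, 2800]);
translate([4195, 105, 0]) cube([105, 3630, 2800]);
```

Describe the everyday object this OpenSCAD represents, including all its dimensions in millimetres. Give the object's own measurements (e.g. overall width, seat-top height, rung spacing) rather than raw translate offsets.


A single room: four walls, each 2800 mm tall and 105 mm thick, enclosing an outside footprint 4300×3840 mm (x × y), no floor or roof. The front and back walls (−y and +y sides) run the full x-width; the side walls fit between their inner faces. A door opening 947 mm wide and 1999 mm tall is cut through the front wall from the floor up, its −x edge 837 mm from the wall's −x end.


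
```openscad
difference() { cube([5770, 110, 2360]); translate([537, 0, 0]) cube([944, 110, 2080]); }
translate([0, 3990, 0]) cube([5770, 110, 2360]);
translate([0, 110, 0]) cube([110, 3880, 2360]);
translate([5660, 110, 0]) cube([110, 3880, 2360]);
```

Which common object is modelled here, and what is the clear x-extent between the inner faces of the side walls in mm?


A single room. The interior width is 5550 mm.

Four walls enclosing a rectangle with a door in the front wall — a room. Outside width 5770 minus two 110 mm walls gives 5550 mm.


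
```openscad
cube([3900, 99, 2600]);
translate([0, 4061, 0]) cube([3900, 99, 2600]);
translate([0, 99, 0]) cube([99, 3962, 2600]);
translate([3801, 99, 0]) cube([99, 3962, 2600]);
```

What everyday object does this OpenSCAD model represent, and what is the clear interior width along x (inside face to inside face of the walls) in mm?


A house (or room) frame. The interior width is 3702 mm.

Four 2600 mm walls enclosing a rectangle with no floor or roof — a room or house frame. Outside width is 3900 mm and wall thickness is 99 mm, so the interior width is 3900 − 2 × 99 = 3702 mm.


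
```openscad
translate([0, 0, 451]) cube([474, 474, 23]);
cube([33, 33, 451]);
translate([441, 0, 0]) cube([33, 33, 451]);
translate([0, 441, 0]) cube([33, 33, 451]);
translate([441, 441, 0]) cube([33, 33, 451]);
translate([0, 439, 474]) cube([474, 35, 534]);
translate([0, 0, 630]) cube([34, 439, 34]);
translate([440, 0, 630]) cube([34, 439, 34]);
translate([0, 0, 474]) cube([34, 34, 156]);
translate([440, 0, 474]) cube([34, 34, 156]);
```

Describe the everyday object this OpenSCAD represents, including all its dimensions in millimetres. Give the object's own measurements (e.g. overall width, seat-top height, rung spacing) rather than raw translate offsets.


A chair. The seat is a 474×474×23 mm slab with its top at z = 474 mm, on four 33×33 mm corner legs (flush with the seat edges, standing on z = 0). A flat backrest 35 mm thick, 534 mm tall, spans the full seat width and rises from the seat top along its +y edge, rear face flush with the rear of the seat. Two armrests of 34×34 mm section run along each side from the seat's front edge to the front of the backrest, top faces 190 mm above the seat top and outer faces flush with the seat's x-edges; a 34×34 mm post under the front of each armrest stands on the seat at the front corner.


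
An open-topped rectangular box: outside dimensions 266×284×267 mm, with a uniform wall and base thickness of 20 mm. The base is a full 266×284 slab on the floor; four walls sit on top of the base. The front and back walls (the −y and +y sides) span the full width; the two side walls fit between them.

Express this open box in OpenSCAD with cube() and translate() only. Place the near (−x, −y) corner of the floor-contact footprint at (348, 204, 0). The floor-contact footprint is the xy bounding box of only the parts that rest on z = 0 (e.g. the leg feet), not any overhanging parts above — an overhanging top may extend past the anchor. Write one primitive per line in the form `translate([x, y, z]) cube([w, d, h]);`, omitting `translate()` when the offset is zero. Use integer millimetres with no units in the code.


translate([348, 204, 0]) cube([266, 284, 20]);
translate([348, 204, 20]) cube([266, 20, 247]);
translate([348, 468, 20]) cube([266, 20, 247]);
translate([348, 224, 20]) cube([20, 244, 247]);
translate([594, 224, 20]) cube([20, 244, 247]);


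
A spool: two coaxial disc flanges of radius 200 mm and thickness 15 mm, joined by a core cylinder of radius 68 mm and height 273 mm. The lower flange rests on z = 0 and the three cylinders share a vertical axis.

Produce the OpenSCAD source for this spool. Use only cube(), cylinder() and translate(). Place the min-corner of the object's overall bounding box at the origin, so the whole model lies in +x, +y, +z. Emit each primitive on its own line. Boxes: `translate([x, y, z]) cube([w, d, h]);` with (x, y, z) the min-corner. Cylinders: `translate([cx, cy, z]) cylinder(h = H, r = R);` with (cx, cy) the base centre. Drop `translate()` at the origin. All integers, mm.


translate([200, 200, 0]) cylinder(h = 15, r = 200);
translate([200, 200, 15]) cylinder(h = 273, r = 68);
translate([200, 200, 288]) cylinder(h = 15, r = 200);


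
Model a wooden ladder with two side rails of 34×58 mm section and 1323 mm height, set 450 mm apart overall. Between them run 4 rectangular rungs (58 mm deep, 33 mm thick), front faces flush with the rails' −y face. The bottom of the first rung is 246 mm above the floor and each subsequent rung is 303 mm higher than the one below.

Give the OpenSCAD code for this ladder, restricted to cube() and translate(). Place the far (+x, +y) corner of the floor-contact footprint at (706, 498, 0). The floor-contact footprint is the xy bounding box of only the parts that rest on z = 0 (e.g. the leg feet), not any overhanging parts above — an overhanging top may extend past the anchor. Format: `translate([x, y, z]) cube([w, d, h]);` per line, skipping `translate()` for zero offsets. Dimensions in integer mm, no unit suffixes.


translate([256, 440, 0]) cube([34, 58, 1323]);
translate([672, 440, 0]) cube([34, 58, 1323]);
translate([290, 440, 246]) cube([382, 58, 33]);
translate([290, 440, 549]) cube([382, 58, 33]);
translate([290, 440, 852]) cube([382, 58, 33]);
translate([290, 440, 1155]) cube([382, 58, 33]);


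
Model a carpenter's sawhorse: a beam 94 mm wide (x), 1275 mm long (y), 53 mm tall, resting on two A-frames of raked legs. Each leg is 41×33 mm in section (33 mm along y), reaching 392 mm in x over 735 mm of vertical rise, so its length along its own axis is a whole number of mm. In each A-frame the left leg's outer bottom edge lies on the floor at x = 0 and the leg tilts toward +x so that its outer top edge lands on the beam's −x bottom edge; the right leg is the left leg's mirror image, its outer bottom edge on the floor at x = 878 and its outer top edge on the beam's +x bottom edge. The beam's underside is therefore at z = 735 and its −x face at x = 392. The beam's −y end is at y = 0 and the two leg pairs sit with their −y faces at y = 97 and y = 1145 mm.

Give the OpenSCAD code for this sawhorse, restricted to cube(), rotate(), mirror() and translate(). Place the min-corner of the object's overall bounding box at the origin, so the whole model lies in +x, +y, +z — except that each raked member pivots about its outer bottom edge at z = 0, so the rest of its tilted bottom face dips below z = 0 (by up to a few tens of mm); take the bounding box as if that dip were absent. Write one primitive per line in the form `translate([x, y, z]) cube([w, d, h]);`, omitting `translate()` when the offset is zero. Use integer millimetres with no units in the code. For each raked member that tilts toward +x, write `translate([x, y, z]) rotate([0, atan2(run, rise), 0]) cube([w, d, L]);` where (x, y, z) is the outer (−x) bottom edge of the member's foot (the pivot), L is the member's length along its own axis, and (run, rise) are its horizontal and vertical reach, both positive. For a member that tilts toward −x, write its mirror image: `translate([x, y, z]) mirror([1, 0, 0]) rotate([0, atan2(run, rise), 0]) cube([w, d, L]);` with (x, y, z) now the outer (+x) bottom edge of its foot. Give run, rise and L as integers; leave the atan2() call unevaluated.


translate([392, 0, 735]) cube([94, 1275, 53]);
translate([0, 97, 0]) rotate([0, atan2(392, 735), 0]) cube([41, 33, 833]);
translate([878, 97, 0]) mirror([1, 0, 0]) rotate([0, atan2(392, 735), 0]) cube([41, 33, 833]);
translate([0, 1145, 0]) rotate([0, atan2(392, 735), 0]) cube([41, 33, 833]);
translate([878, 1145, 0]) mirror([1, 0, 0]) rotate([0, atan2(392, 735), 0]) cube([41, 33, 833]);


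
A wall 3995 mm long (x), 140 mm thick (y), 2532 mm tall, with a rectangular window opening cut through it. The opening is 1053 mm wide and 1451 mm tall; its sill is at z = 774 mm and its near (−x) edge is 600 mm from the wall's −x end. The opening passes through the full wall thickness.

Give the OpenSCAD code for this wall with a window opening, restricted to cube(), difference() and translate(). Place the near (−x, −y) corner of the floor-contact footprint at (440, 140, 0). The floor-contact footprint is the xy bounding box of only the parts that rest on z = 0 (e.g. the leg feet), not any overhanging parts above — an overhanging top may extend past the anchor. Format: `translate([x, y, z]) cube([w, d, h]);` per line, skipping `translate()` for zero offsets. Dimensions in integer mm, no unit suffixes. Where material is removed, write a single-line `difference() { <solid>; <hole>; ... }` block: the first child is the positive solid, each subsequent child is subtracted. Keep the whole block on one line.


difference() { translate([440, 140, 0]) cube([3995, 140, 2532]); translate([1040, 140, 774]) cube([1053, 140, 1451]); }


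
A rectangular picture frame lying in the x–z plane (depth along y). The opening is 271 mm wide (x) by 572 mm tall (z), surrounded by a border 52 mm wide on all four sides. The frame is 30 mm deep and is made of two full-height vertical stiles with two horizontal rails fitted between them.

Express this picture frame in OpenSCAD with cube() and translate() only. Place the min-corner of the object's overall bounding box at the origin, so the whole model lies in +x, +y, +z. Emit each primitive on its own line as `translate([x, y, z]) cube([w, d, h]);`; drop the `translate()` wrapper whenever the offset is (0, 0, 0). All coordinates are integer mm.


cube([52, 30, 676]);
translate([323, 0, 0]) cube([52, 30, 676]);
translate([52, 0, 0]) cube([271, 30, 52]);
translate([52, 0, 624]) cube([271, 30, 52]);


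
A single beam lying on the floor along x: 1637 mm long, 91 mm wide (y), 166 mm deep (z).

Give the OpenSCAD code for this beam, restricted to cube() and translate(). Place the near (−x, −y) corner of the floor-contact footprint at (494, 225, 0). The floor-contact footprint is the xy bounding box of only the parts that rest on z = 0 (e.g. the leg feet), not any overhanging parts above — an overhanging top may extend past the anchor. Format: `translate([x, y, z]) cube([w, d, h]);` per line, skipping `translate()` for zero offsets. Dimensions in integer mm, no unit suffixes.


translate([494, 225, 0]) cube([1637, 91, 166]);


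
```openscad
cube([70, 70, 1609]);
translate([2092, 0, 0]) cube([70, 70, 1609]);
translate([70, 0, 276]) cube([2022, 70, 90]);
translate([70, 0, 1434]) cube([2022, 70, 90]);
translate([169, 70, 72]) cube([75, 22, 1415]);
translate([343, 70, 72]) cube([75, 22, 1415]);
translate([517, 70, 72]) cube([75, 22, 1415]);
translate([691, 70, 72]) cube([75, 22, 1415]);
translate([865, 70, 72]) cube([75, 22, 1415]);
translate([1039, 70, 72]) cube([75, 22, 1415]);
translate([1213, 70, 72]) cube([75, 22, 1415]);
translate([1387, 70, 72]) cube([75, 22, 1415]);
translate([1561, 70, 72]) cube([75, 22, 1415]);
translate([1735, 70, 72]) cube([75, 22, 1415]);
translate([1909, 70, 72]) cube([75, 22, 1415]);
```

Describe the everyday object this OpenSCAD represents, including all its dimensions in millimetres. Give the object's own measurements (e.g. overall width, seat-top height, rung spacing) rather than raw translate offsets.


A fence section. Two 70×70 mm posts, 1609 mm tall, stand on the floor with a clear span of 2022 mm between their inner faces. Two horizontal rails of 70×90 mm section span the gap between the posts with their undersides at z = 276 mm and z = 1434 mm, flush with the posts' −y face. 11 pickets, each 75 mm wide, 22 mm thick and 1415 mm tall, are fixed to the +y face of the rails with their bottoms at z = 72 mm, spaced across the span with a 99 mm gap after the −x post and between neighbouring pickets, with 108 mm left before the +x post.


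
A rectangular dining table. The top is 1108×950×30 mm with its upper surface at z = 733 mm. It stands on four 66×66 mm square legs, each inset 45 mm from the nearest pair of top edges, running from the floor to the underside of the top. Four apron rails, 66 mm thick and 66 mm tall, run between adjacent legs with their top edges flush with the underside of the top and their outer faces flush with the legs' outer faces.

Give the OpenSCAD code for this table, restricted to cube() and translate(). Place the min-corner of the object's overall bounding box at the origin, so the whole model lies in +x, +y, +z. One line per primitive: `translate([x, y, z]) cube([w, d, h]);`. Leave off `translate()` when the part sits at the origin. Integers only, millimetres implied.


translate([0, 0, 703]) cube([1108, 950, 30]);
translate([45, 45, 0]) cube([66, 66, 703]);
translate([997, 45, 0]) cube([66, 66, 703]);
translate([45, 839, 0]) cube([66, 66, 703]);
translate([997, 839, 0]) cube([66, 66, 703]);
translate([111, 45, 637]) cube([886, 66, 66]);
translate([111, 839, 637]) cube([886, 66, 66]);
translate([45, 111, 637]) cube([66, 728, 66]);
translate([997, 111, 637]) cube([66, 728, 66]);


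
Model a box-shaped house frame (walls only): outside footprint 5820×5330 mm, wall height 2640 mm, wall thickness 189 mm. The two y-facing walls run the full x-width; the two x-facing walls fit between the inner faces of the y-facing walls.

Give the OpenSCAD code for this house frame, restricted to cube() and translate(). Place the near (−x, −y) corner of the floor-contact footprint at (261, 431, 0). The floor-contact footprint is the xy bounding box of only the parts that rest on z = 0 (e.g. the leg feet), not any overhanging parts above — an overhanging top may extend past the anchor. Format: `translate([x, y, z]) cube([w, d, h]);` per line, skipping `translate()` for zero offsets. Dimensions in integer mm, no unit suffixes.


translate([261, 431, 0]) cube([5820, 189, 2640]);
translate([261, 5572, 0]) cube([5820, 189, 2640]);
translate([261, 620, 0]) cube([189, 4952, 2640]);
translate([5892, 620, 0]) cube([189, 4952, 2640]);


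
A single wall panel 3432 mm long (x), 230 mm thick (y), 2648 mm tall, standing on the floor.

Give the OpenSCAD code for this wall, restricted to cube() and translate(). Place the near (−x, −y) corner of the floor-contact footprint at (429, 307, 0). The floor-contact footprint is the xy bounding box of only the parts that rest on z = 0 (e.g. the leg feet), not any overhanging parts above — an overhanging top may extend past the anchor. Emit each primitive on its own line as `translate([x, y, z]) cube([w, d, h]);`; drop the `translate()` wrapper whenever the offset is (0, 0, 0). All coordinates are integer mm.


translate([429, 307, 0]) cube([3432, 230, 2648]);


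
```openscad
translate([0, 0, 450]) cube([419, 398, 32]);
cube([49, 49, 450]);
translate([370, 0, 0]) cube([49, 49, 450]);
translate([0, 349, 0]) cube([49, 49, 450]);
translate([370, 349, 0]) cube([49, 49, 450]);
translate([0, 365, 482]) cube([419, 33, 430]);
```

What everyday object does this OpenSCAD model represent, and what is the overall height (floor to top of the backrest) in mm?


A chair. The overall height is 912 mm.

A slab on four corner posts with a tall panel at the back — a chair. The seat slab sits at z = 450 with thickness 32, and the 430 mm backrest starts at the seat top, so the overall height is 450 + 32 + 430 = 912 mm.


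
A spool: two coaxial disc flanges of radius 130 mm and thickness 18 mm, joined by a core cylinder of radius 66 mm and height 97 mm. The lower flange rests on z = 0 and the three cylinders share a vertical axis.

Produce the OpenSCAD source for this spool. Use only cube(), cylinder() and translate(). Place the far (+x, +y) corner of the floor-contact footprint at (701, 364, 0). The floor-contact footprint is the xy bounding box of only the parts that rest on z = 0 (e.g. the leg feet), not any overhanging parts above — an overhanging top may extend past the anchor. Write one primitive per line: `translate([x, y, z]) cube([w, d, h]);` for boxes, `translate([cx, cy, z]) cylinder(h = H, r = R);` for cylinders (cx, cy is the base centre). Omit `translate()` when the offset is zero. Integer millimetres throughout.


translate([571, 234, 0]) cylinder(h = 18, r = 130);
translate([571, 234, 18]) cylinder(h = 97, r = 66);
translate([571, 234, 115]) cylinder(h = 18, r = 130);


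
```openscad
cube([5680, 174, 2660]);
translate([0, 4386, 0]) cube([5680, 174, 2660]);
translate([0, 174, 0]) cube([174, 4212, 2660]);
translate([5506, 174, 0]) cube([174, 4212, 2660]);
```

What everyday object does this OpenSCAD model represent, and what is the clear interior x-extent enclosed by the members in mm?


A house (or room) frame. The interior width is 5332 mm.

Four 2660 mm walls enclosing a rectangle with no floor or roof — a room or house frame. Outside width is 5680 mm and wall thickness is 174 mm, so the interior width is 5680 − 2 × 174 = 5332 mm.


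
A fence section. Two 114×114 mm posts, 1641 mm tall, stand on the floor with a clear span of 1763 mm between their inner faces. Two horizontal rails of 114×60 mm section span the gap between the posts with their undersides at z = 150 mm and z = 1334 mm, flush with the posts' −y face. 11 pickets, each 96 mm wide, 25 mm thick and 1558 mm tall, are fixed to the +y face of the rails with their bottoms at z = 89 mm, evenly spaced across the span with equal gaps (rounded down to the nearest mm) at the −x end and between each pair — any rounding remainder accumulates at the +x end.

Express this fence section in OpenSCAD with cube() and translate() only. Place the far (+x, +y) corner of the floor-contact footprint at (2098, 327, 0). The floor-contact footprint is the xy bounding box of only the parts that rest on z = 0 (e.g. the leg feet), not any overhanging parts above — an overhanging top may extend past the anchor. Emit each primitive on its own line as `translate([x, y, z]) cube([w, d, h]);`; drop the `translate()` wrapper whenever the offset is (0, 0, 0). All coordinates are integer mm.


translate([107, 213, 0]) cube([114, 114, 1641]);
translate([1984, 213, 0]) cube([114, 114, 1641]);
translate([221, 213, 150]) cube([1763, 114, 60]);
translate([221, 213, 1334]) cube([1763, 114, 60]);
translate([279, 327, 89]) cube([96, 25, 1558]);
translate([433, 327, 89]) cube([96, 25, 1558]);
translate([587, 327, 89]) cube([96, 25, 1558]);
translate([741, 327, 89]) cube([96, 25, 1558]);
translate([895, 327, 89]) cube([96, 25, 1558]);
translate([1049, 327, 89]) cube([96, 25, 1558]);
translate([1203, 327, 89]) cube([96, 25, 1558]);
translate([1357, 327, 89]) cube([96, 25, 1558]);
translate([1511, 327, 89]) cube([96, 25, 1558]);
translate([1665, 327, 89]) cube([96, 25, 1558]);
translate([1819, 327, 89]) cube([96, 25, 1558]);


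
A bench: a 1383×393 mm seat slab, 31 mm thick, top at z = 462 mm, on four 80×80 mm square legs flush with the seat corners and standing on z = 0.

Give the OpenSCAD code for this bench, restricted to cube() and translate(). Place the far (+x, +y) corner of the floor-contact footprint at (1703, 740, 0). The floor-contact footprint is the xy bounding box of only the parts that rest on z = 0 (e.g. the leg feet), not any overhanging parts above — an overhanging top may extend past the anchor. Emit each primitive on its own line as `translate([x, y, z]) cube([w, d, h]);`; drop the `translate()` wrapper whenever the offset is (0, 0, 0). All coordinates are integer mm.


translate([320, 347, 431]) cube([1383, 393, 31]);
translate([320, 347, 0]) cube([80, 80, 431]);
translate([320, 660, 0]) cube([80, 80, 431]);
translate([1623, 347, 0]) cube([80, 80, 431]);
translate([1623, 660, 0]) cube([80, 80, 431]);


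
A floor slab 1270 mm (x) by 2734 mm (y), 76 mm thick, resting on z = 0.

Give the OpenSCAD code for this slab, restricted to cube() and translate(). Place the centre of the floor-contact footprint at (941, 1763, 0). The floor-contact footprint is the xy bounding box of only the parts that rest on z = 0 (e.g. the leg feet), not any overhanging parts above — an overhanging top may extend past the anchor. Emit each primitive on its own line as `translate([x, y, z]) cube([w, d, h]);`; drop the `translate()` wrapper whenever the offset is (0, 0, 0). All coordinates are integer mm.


translate([306, 396, 0]) cube([1270, 2734, 76]);


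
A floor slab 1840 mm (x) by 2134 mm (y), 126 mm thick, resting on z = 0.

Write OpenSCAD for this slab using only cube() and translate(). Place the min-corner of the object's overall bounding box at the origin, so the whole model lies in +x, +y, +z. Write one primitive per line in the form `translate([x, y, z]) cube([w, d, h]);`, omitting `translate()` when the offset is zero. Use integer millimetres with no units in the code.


cube([1840, 2134, 126]);


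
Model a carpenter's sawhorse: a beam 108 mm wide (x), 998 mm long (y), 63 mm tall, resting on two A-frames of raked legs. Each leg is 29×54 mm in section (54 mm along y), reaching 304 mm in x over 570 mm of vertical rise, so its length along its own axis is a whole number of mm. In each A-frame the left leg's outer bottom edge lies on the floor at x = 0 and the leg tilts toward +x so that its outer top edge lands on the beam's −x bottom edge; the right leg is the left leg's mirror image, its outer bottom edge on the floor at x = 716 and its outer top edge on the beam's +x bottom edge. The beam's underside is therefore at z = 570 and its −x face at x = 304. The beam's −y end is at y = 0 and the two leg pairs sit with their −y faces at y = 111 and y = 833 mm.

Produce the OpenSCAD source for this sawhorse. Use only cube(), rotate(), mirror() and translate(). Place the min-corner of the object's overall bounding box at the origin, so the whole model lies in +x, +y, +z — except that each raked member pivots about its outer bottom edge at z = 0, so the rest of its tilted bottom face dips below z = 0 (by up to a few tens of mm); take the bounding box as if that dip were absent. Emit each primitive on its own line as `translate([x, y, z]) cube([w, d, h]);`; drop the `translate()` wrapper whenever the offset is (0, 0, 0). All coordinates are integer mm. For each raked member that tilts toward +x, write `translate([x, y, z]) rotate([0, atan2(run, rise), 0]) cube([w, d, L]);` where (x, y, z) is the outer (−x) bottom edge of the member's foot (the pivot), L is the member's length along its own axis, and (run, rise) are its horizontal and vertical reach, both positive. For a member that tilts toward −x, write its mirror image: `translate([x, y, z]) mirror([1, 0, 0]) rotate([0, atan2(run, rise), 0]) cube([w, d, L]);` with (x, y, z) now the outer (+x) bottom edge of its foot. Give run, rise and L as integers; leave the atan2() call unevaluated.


// leg length = √(304² + 570²) = 646
// right-leg outer foot x = 2·304 + 108 = 716
// beam min-corner = (304, 0, 570)
translate([304, 0, 570]) cube([108, 998, 63]);
translate([0, 111, 0]) rotate([0, atan2(304, 570), 0]) cube([29, 54, 646]);
translate([716, 111, 0]) mirror([1, 0, 0]) rotate([0, atan2(304, 570), 0]) cube([29, 54, 646]);
translate([0, 833, 0]) rotate([0, atan2(304, 570), 0]) cube([29, 54, 646]);
translate([716, 833, 0]) mirror([1, 0, 0]) rotate([0, atan2(304, 570), 0]) cube([29, 54, 646]);


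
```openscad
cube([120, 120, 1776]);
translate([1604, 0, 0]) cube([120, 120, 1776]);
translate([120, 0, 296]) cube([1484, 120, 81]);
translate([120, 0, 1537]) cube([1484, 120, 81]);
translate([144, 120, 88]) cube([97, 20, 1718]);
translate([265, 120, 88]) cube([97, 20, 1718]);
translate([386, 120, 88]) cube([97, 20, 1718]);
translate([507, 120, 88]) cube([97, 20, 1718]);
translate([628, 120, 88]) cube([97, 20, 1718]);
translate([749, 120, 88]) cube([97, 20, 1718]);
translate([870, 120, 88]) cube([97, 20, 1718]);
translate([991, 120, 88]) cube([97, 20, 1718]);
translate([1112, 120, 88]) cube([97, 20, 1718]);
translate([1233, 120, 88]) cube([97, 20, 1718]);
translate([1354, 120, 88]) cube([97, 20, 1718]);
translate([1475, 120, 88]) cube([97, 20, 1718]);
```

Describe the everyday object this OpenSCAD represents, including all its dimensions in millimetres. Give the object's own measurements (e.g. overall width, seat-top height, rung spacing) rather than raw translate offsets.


A fence section. Two 120×120 mm posts, 1776 mm tall, stand on the floor with a clear span of 1484 mm between their inner faces. Two horizontal rails of 120×81 mm section span the gap between the posts with their undersides at z = 296 mm and z = 1537 mm, flush with the posts' −y face. 12 pickets, each 97 mm wide, 20 mm thick and 1718 mm tall, are fixed to the +y face of the rails with their bottoms at z = 88 mm, spaced across the span with a 24 mm gap after the −x post and between neighbouring pickets, with 32 mm left before the +x post.


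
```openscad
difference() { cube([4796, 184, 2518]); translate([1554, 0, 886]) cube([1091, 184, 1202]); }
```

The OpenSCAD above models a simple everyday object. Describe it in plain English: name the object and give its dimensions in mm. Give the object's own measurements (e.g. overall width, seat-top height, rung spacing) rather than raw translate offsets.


A wall 4796 mm long (x), 184 mm thick (y), 2518 mm tall, with a rectangular window opening cut through it. The opening is 1091 mm wide and 1202 mm tall; its sill is at z = 886 mm and its near (−x) edge is 1554 mm from the wall's −x end. The opening passes through the full wall thickness.


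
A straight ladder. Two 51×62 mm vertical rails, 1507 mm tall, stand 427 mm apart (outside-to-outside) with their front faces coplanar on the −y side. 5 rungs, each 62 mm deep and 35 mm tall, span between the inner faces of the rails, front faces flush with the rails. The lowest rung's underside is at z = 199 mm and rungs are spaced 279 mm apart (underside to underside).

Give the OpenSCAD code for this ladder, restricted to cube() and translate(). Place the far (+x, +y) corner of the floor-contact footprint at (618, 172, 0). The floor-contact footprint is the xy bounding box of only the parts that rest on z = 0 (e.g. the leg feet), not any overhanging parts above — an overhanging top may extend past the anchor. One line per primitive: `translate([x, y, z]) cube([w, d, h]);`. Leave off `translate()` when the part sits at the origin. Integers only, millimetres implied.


// rung span = 427 - 2*51 = 325
// rung[k] z = 199 + k*279
translate([191, 110, 0]) cube([51, 62, 1507]);
translate([567, 110, 0]) cube([51, 62, 1507]);
translate([242, 110, 199]) cube([325, 62, 35]);
translate([242, 110, 478]) cube([325, 62, 35]);
translate([242, 110, 757]) cube([325, 62, 35]);
translate([242, 110, 1036]) cube([325, 62, 35]);
translate([242, 110, 1315]) cube([325, 62, 35]);


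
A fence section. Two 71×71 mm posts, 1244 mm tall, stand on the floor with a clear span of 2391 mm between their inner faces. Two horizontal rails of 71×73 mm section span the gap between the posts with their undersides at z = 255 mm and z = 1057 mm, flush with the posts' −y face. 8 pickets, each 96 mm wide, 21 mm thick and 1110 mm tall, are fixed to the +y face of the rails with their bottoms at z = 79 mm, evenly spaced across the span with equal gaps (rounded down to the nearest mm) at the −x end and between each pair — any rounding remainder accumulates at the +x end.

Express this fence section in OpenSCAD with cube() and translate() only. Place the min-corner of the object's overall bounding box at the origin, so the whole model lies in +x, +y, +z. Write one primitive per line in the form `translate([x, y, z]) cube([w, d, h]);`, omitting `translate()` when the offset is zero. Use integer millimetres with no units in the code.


cube([71, 71, 1244]);
translate([2462, 0, 0]) cube([71, 71, 1244]);
translate([71, 0, 255]) cube([2391, 71, 73]);
translate([71, 0, 1057]) cube([2391, 71, 73]);
translate([251, 71, 79]) cube([96, 21, 1110]);
translate([527, 71, 79]) cube([96, 21, 1110]);
translate([803, 71, 79]) cube([96, 21, 1110]);
translate([1079, 71, 79]) cube([96, 21, 1110]);
translate([1355, 71, 79]) cube([96, 21, 1110]);
translate([1631, 71, 79]) cube([96, 21, 1110]);
translate([1907, 71, 79]) cube([96, 21, 1110]);
translate([2183, 71, 79]) cube([96, 21, 1110]);


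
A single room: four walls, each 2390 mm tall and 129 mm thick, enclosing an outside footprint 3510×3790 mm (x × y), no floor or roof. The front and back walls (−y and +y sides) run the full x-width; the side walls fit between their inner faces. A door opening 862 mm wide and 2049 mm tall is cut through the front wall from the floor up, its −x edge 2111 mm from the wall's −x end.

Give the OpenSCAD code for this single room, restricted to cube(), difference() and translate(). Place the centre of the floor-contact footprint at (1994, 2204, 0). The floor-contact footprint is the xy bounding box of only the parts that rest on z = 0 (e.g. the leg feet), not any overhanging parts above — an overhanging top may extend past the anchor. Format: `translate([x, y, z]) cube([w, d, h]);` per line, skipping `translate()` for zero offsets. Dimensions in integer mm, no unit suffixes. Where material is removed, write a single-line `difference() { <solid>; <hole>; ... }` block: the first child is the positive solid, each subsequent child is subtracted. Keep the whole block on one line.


difference() { translate([239, 309, 0]) cube([3510, 129, 2390]); translate([2350, 309, 0]) cube([862, 129, 2049]); }
translate([239, 3970, 0]) cube([3510, 129, 2390]);
translate([239, 438, 0]) cube([129, 3532, 2390]);
translate([3620, 438, 0]) cube([129, 3532, 2390]);


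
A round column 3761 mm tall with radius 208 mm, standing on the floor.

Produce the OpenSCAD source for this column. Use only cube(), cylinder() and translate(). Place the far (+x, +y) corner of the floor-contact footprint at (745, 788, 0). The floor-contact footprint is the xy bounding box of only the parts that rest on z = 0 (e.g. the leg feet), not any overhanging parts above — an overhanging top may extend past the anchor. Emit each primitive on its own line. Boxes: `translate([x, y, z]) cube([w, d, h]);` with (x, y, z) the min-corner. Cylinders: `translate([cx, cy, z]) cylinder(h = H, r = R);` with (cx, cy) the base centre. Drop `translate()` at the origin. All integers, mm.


translate([537, 580, 0]) cylinder(h = 3761, r = 208);


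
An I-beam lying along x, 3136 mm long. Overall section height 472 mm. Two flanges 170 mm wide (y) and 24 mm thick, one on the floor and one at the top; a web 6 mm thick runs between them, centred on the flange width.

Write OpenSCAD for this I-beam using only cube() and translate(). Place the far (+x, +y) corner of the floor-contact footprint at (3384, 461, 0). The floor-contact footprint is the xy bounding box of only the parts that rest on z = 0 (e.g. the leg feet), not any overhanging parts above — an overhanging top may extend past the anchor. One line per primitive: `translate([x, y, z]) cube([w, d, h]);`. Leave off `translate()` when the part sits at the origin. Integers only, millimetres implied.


translate([248, 291, 0]) cube([3136, 170, 24]);
translate([248, 373, 24]) cube([3136, 6, 424]);
translate([248, 291, 448]) cube([3136, 170, 24]);


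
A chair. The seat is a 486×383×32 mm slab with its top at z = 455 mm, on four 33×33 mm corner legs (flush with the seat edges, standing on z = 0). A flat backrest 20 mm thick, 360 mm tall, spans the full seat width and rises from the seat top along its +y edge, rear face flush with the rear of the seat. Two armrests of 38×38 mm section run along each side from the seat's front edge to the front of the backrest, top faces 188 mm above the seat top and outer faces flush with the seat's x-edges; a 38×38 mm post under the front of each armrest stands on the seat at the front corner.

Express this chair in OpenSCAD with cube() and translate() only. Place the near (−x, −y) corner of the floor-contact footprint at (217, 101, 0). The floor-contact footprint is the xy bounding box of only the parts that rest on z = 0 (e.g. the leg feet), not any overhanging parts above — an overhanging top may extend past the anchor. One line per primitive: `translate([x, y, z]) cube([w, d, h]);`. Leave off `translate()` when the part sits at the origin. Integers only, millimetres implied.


translate([217, 101, 423]) cube([486, 383, 32]);
translate([217, 101, 0]) cube([33, 33, 423]);
translate([670, 101, 0]) cube([33, 33, 423]);
translate([217, 451, 0]) cube([33, 33, 423]);
translate([670, 451, 0]) cube([33, 33, 423]);
translate([217, 464, 455]) cube([486, 20, 360]);
translate([217, 101, 605]) cube([38, 363, 38]);
translate([665, 101, 605]) cube([38, 363, 38]);
translate([217, 101, 455]) cube([38, 38, 150]);
translate([665, 101, 455]) cube([38, 38, 150]);


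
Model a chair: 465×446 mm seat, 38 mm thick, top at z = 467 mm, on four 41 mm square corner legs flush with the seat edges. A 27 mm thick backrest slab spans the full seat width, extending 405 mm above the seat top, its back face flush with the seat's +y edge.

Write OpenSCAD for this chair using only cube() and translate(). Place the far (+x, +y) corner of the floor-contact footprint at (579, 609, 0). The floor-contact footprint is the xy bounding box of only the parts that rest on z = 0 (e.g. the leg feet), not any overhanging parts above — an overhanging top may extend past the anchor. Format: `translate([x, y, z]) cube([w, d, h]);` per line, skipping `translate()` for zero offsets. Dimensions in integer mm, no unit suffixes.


// leg_h = 467 - 38 = 429
translate([114, 163, 429]) cube([465, 446, 38]);
translate([114, 163, 0]) cube([41, 41, 429]);
translate([538, 163, 0]) cube([41, 41, 429]);
translate([114, 568, 0]) cube([41, 41, 429]);
translate([538, 568, 0]) cube([41, 41, 429]);
translate([114, 582, 467]) cube([465, 27, 405]);
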